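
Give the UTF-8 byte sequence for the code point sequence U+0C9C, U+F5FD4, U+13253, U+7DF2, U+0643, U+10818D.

E0 B2 9C F3 B5 BF 94 F0 93 89 93 E7 B7 B2 D9 83 F4 88 86 8D

U+0C9C: 3-byte form → E0 B2 9C.
U+F5FD4: 4-byte form → F3 B5 BF 94.
U+13253: 4-byte form → F0 93 89 93.
U+7DF2: 3-byte form → E7 B7 B2.
U+0643: 2-byte form → D9 83.
U+10818D: 4-byte form → F4 88 86 8D.
Concatenated (20 bytes): E0 B2 9C F3 B5 BF 94 F0 93 89 93 E7 B7 B2 D9 83 F4 88 86 8D.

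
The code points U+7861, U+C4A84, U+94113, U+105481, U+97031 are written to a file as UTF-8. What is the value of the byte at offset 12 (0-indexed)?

U+7861 → 3-byte form E7 A1 A1 at offsets 0–2.
U+C4A84 → 4-byte form F3 84 AA 84 at offsets 3–6.
U+94113 → 4-byte form F2 94 84 93 at offsets 7–10.
U+105481 → 4-byte form F4 85 92 81 at offsets 11–14.
Offset 12 falls in char 4's range; it's byte 2 of F4 85 92 81 = 0x85.

0x85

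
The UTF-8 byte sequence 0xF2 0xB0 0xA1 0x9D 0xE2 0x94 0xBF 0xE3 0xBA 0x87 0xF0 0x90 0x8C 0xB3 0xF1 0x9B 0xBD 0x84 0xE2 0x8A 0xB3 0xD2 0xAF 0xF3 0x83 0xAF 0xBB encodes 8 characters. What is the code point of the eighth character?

U+C3BFB

Offset 0: leading byte 0xF2 = 11110010 → 4-byte char #1 = F2 B0 A1 9D.
Offset 4: leading byte 0xE2 = 11100010 → 3-byte char #2 = E2 94 BF.
Offset 7: leading byte 0xE3 = 11100011 → 3-byte char #3 = E3 BA 87.
Offset 10: leading byte 0xF0 = 11110000 → 4-byte char #4 = F0 90 8C B3.
Offset 14: leading byte 0xF1 = 11110001 → 4-byte char #5 = F1 9B BD 84.
Offset 18: leading byte 0xE2 = 11100010 → 3-byte char #6 = E2 8A B3.
Offset 21: leading byte 0xD2 = 11010010 → 2-byte char #7 = D2 AF.
Offset 23: leading byte 0xF3 = 11110011 → 4-byte char #8 = F3 83 AF BB.
Leading byte 0xF3 = 11110011 matches 11110xxx → 4-byte sequence.
Byte 1: 0xF3 = 11110011, payload 011 (3 bits).
Byte 2: 0x83 = 10000011 (10xxxxxx ✓), payload 000011.
Byte 3: 0xAF = 10101111 (10xxxxxx ✓), payload 101111.
Byte 4: 0xBB = 10111011 (10xxxxxx ✓), payload 111011.
Concatenate: 011000011101111111011 = 0xC3BFB (21 bits → U+C3BFB).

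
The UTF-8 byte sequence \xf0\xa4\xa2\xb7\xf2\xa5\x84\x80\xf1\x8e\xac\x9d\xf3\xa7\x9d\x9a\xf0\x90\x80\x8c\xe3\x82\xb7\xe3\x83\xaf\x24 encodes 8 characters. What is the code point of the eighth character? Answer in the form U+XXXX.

Offset 0: leading byte 0xF0 = 11110000 → 4-byte char #1 = F0 A4 A2 B7.
Offset 4: leading byte 0xF2 = 11110010 → 4-byte char #2 = F2 A5 84 80.
Offset 8: leading byte 0xF1 = 11110001 → 4-byte char #3 = F1 8E AC 9D.
Offset 12: leading byte 0xF3 = 11110011 → 4-byte char #4 = F3 A7 9D 9A.
Offset 16: leading byte 0xF0 = 11110000 → 4-byte char #5 = F0 90 80 8C.
Offset 20: leading byte 0xE3 = 11100011 → 3-byte char #6 = E3 82 B7.
Offset 23: leading byte 0xE3 = 11100011 → 3-byte char #7 = E3 83 AF.
Offset 26: leading byte 0x24 = 00100100 → 1-byte char #8 = 24.
Leading byte 0x24 = 00100100 matches 0xxxxxxx → 1-byte sequence.
Byte 1: 0x24 = 00100100, payload 0100100 (7 bits).
Concatenate: 0100100 = 0x24 (7 bits → U+0024).

U+0024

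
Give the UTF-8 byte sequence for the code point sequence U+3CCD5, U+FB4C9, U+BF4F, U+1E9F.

F0 BC B3 95 F3 BB 93 89 EB BD 8F E1 BA 9F

U+3CCD5: 4-byte form → F0 BC B3 95.
U+FB4C9: 4-byte form → F3 BB 93 89.
U+BF4F: 3-byte form → EB BD 8F.
U+1E9F: 3-byte form → E1 BA 9F.
Concatenated (14 bytes): F0 BC B3 95 F3 BB 93 89 EB BD 8F E1 BA 9F.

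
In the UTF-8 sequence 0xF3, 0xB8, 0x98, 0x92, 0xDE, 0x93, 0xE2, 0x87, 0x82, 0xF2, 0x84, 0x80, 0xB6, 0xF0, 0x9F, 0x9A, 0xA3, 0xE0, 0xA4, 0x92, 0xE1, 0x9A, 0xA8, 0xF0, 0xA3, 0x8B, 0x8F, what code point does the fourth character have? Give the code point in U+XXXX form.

U+84036

Offset 0: leading byte 0xF3 = 11110011 → 4-byte char #1 = F3 B8 98 92.
Offset 4: leading byte 0xDE = 11011110 → 2-byte char #2 = DE 93.
Offset 6: leading byte 0xE2 = 11100010 → 3-byte char #3 = E2 87 82.
Offset 9: leading byte 0xF2 = 11110010 → 4-byte char #4 = F2 84 80 B6.
Leading byte 0xF2 = 11110010 matches 11110xxx → 4-byte sequence.
Byte 1: 0xF2 = 11110010, payload 010 (3 bits).
Byte 2: 0x84 = 10000100 (10xxxxxx ✓), payload 000100.
Byte 3: 0x80 = 10000000 (10xxxxxx ✓), payload 000000.
Byte 4: 0xB6 = 10110110 (10xxxxxx ✓), payload 110110.
Concatenate: 010000100000000110110 = 0x84036 (21 bits → U+84036).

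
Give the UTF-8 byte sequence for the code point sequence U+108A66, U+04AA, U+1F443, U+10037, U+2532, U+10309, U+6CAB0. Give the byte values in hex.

U+108A66: 4-byte form → F4 88 A9 A6.
U+04AA: 2-byte form → D2 AA.
U+1F443: 4-byte form → F0 9F 91 83.
U+10037: 4-byte form → F0 90 80 B7.
U+2532: 3-byte form → E2 94 B2.
U+10309: 4-byte form → F0 90 8C 89.
U+6CAB0: 4-byte form → F1 AC AA B0.
Concatenated (25 bytes): F4 88 A9 A6 D2 AA F0 9F 91 83 F0 90 80 B7 E2 94 B2 F0 90 8C 89 F1 AC AA B0.

F4 88 A9 A6 D2 AA F0 9F 91 83 F0 90 80 B7 E2 94 B2 F0 90 8C 89 F1 AC AA B0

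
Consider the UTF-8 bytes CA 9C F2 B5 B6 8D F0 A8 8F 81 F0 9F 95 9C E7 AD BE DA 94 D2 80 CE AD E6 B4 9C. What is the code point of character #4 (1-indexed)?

Offset 0: leading byte 0xCA = 11001010 → 2-byte char #1 = CA 9C.
Offset 2: leading byte 0xF2 = 11110010 → 4-byte char #2 = F2 B5 B6 8D.
Offset 6: leading byte 0xF0 = 11110000 → 4-byte char #3 = F0 A8 8F 81.
Offset 10: leading byte 0xF0 = 11110000 → 4-byte char #4 = F0 9F 95 9C.
Leading byte 0xF0 = 11110000 matches 11110xxx → 4-byte sequence.
Byte 1: 0xF0 = 11110000, payload 000 (3 bits).
Byte 2: 0x9F = 10011111 (10xxxxxx ✓), payload 011111.
Byte 3: 0x95 = 10010101 (10xxxxxx ✓), payload 010101.
Byte 4: 0x9C = 10011100 (10xxxxxx ✓), payload 011100.
Concatenate: 000011111010101011100 = 0x1F55C (21 bits → U+1F55C).

U+1F55C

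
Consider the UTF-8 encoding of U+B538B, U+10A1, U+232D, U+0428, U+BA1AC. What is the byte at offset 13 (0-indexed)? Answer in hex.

U+B538B → 4-byte form F2 B5 8E 8B at offsets 0–3.
U+10A1 → 3-byte form E1 82 A1 at offsets 4–6.
U+232D → 3-byte form E2 8C AD at offsets 7–9.
U+0428 → 2-byte form D0 A8 at offsets 10–11.
U+BA1AC → 4-byte form F2 BA 86 AC at offsets 12–15.
Offset 13 falls in char 5's range; it's byte 2 of F2 BA 86 AC = 0xBA.

0xBA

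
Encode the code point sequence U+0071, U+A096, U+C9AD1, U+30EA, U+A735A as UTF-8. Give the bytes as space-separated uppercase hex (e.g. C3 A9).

U+0071: 1-byte form → 71.
U+A096: 3-byte form → EA 82 96.
U+C9AD1: 4-byte form → F3 89 AB 91.
U+30EA: 3-byte form → E3 83 AA.
U+A735A: 4-byte form → F2 A7 8D 9A.
Concatenated (15 bytes): 71 EA 82 96 F3 89 AB 91 E3 83 AA F2 A7 8D 9A.

71 EA 82 96 F3 89 AB 91 E3 83 AA F2 A7 8D 9A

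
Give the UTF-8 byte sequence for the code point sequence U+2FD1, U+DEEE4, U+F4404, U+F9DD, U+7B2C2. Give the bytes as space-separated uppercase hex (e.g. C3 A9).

E2 BF 91 F3 9E BB A4 F3 B4 90 84 EF A7 9D F1 BB 8B 82

U+2FD1: 3-byte form → E2 BF 91.
U+DEEE4: 4-byte form → F3 9E BB A4.
U+F4404: 4-byte form → F3 B4 90 84.
U+F9DD: 3-byte form → EF A7 9D.
U+7B2C2: 4-byte form → F1 BB 8B 82.
Concatenated (18 bytes): E2 BF 91 F3 9E BB A4 F3 B4 90 84 EF A7 9D F1 BB 8B 82.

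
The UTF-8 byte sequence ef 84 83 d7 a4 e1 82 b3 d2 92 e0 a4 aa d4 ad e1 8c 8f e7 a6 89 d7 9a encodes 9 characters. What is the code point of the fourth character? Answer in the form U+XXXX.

Offset 0: leading byte 0xEF = 11101111 → 3-byte char #1 = EF 84 83.
Offset 3: leading byte 0xD7 = 11010111 → 2-byte char #2 = D7 A4.
Offset 5: leading byte 0xE1 = 11100001 → 3-byte char #3 = E1 82 B3.
Offset 8: leading byte 0xD2 = 11010010 → 2-byte char #4 = D2 92.
Leading byte 0xD2 = 11010010 matches 110xxxxx → 2-byte sequence.
Byte 1: 0xD2 = 11010010, payload 10010 (5 bits).
Byte 2: 0x92 = 10010010 (10xxxxxx ✓), payload 010010.
Concatenate: 10010010010 = 0x492 (11 bits → U+0492).

U+0492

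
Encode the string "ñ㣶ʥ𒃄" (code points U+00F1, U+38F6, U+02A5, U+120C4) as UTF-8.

C3 B1 E3 A3 B6 CA A5 F0 92 83 84

U+00F1: 2-byte form → C3 B1.
U+38F6: 3-byte form → E3 A3 B6.
U+02A5: 2-byte form → CA A5.
U+120C4: 4-byte form → F0 92 83 84.
Concatenated (11 bytes): C3 B1 E3 A3 B6 CA A5 F0 92 83 84.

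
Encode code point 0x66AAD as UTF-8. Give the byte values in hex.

U+66AAD = 0x66AAD = 420525 decimal. In range U+10000–U+10FFFF → 4-byte form: 11110xxx 10xxxxxx 10xxxxxx 10xxxxxx.
Binary (21 bits): 001100110101010101101.
Split 3+6+6+6: 001 | 100110 | 101010 | 101101.
Byte 1: 11110001 = 0xF1.
Byte 2: 10100110 = 0xA6.
Byte 3: 10101010 = 0xAA.
Byte 4: 10101101 = 0xAD.

F1 A6 AA AD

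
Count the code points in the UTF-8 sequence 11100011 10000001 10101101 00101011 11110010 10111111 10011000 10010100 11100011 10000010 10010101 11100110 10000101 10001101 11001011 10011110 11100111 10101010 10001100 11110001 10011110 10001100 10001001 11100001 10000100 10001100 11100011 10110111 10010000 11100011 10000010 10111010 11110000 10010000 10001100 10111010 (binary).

12

Byte at offset 0: 0xE3 = 11100011 → 3-byte char (#1). Advance 3.
Byte at offset 3: 0x2B = 00101011 → 1-byte char (#2). Advance 1.
Byte at offset 4: 0xF2 = 11110010 → 4-byte char (#3). Advance 4.
Byte at offset 8: 0xE3 = 11100011 → 3-byte char (#4). Advance 3.
Byte at offset 11: 0xE6 = 11100110 → 3-byte char (#5). Advance 3.
Byte at offset 14: 0xCB = 11001011 → 2-byte char (#6). Advance 2.
Byte at offset 16: 0xE7 = 11100111 → 3-byte char (#7). Advance 3.
Byte at offset 19: 0xF1 = 11110001 → 4-byte char (#8). Advance 4.
Byte at offset 23: 0xE1 = 11100001 → 3-byte char (#9). Advance 3.
Byte at offset 26: 0xE3 = 11100011 → 3-byte char (#10). Advance 3.
Byte at offset 29: 0xE3 = 11100011 → 3-byte char (#11). Advance 3.
Byte at offset 32: 0xF0 = 11110000 → 4-byte char (#12). Advance 4.
Reached end at offset 36 after 12 code points.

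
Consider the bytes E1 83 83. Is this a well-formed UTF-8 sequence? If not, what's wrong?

Leading byte 0xE1 = 11100001 → 3-byte form.
Continuation bytes 0x83=10000011, 0x83=10000011 all match 10xxxxxx.
Decoded value 0x10C3 is ≥ 0x800 (shortest form) and not a surrogate.

valid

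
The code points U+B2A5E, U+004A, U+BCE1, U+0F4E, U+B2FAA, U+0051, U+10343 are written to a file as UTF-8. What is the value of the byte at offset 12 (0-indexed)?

0xB2

U+B2A5E → 4-byte form F2 B2 A9 9E at offsets 0–3.
U+004A → 1-byte form 4A at offsets 4–4.
U+BCE1 → 3-byte form EB B3 A1 at offsets 5–7.
U+0F4E → 3-byte form E0 BD 8E at offsets 8–10.
U+B2FAA → 4-byte form F2 B2 BE AA at offsets 11–14.
Offset 12 falls in char 5's range; it's byte 2 of F2 B2 BE AA = 0xB2.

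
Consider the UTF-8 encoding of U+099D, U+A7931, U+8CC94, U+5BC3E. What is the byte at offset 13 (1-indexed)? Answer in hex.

0x9B

1-indexed offset 13 is 0-indexed offset 12.
U+099D → 3-byte form E0 A6 9D at offsets 0–2.
U+A7931 → 4-byte form F2 A7 A4 B1 at offsets 3–6.
U+8CC94 → 4-byte form F2 8C B2 94 at offsets 7–10.
U+5BC3E → 4-byte form F1 9B B0 BE at offsets 11–14.
Offset 12 falls in char 4's range; it's byte 2 of F1 9B B0 BE = 0x9B.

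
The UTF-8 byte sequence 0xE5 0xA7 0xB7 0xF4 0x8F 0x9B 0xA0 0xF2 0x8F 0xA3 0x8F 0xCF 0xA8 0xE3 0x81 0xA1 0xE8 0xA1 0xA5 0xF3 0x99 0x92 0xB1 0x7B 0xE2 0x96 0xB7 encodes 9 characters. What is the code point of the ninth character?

Offset 0: leading byte 0xE5 = 11100101 → 3-byte char #1 = E5 A7 B7.
Offset 3: leading byte 0xF4 = 11110100 → 4-byte char #2 = F4 8F 9B A0.
Offset 7: leading byte 0xF2 = 11110010 → 4-byte char #3 = F2 8F A3 8F.
Offset 11: leading byte 0xCF = 11001111 → 2-byte char #4 = CF A8.
Offset 13: leading byte 0xE3 = 11100011 → 3-byte char #5 = E3 81 A1.
Offset 16: leading byte 0xE8 = 11101000 → 3-byte char #6 = E8 A1 A5.
Offset 19: leading byte 0xF3 = 11110011 → 4-byte char #7 = F3 99 92 B1.
Offset 23: leading byte 0x7B = 01111011 → 1-byte char #8 = 7B.
Offset 24: leading byte 0xE2 = 11100010 → 3-byte char #9 = E2 96 B7.
Leading byte 0xE2 = 11100010 matches 1110xxxx → 3-byte sequence.
Byte 1: 0xE2 = 11100010, payload 0010 (4 bits).
Byte 2: 0x96 = 10010110 (10xxxxxx ✓), payload 010110.
Byte 3: 0xB7 = 10110111 (10xxxxxx ✓), payload 110111.
Concatenate: 0010010110110111 = 0x25B7 (16 bits → U+25B7).

U+25B7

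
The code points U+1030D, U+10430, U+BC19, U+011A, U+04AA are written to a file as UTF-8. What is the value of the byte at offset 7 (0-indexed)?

U+1030D → 4-byte form F0 90 8C 8D at offsets 0–3.
U+10430 → 4-byte form F0 90 90 B0 at offsets 4–7.
Offset 7 falls in char 2's range; it's byte 4 of F0 90 90 B0 = 0xB0.

0xB0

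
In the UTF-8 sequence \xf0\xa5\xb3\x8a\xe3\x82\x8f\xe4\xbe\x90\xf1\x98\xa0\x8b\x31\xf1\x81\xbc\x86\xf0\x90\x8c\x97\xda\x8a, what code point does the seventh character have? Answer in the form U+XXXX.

Offset 0: leading byte 0xF0 = 11110000 → 4-byte char #1 = F0 A5 B3 8A.
Offset 4: leading byte 0xE3 = 11100011 → 3-byte char #2 = E3 82 8F.
Offset 7: leading byte 0xE4 = 11100100 → 3-byte char #3 = E4 BE 90.
Offset 10: leading byte 0xF1 = 11110001 → 4-byte char #4 = F1 98 A0 8B.
Offset 14: leading byte 0x31 = 00110001 → 1-byte char #5 = 31.
Offset 15: leading byte 0xF1 = 11110001 → 4-byte char #6 = F1 81 BC 86.
Offset 19: leading byte 0xF0 = 11110000 → 4-byte char #7 = F0 90 8C 97.
Leading byte 0xF0 = 11110000 matches 11110xxx → 4-byte sequence.
Byte 1: 0xF0 = 11110000, payload 000 (3 bits).
Byte 2: 0x90 = 10010000 (10xxxxxx ✓), payload 010000.
Byte 3: 0x8C = 10001100 (10xxxxxx ✓), payload 001100.
Byte 4: 0x97 = 10010111 (10xxxxxx ✓), payload 010111.
Concatenate: 000010000001100010111 = 0x10317 (21 bits → U+10317).

U+10317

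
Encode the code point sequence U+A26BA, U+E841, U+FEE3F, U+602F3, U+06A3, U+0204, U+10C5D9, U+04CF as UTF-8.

U+A26BA: 4-byte form → F2 A2 9A BA.
U+E841: 3-byte form → EE A1 81.
U+FEE3F: 4-byte form → F3 BE B8 BF.
U+602F3: 4-byte form → F1 A0 8B B3.
U+06A3: 2-byte form → DA A3.
U+0204: 2-byte form → C8 84.
U+10C5D9: 4-byte form → F4 8C 97 99.
U+04CF: 2-byte form → D3 8F.
Concatenated (25 bytes): F2 A2 9A BA EE A1 81 F3 BE B8 BF F1 A0 8B B3 DA A3 C8 84 F4 8C 97 99 D3 8F.

F2 A2 9A BA EE A1 81 F3 BE B8 BF F1 A0 8B B3 DA A3 C8 84 F4 8C 97 99 D3 8F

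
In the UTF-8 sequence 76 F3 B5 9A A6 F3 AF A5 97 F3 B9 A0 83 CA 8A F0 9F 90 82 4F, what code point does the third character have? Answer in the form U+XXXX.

U+EF957

Offset 0: leading byte 0x76 = 01110110 → 1-byte char #1 = 76.
Offset 1: leading byte 0xF3 = 11110011 → 4-byte char #2 = F3 B5 9A A6.
Offset 5: leading byte 0xF3 = 11110011 → 4-byte char #3 = F3 AF A5 97.
Leading byte 0xF3 = 11110011 matches 11110xxx → 4-byte sequence.
Byte 1: 0xF3 = 11110011, payload 011 (3 bits).
Byte 2: 0xAF = 10101111 (10xxxxxx ✓), payload 101111.
Byte 3: 0xA5 = 10100101 (10xxxxxx ✓), payload 100101.
Byte 4: 0x97 = 10010111 (10xxxxxx ✓), payload 010111.
Concatenate: 011101111100101010111 = 0xEF957 (21 bits → U+EF957).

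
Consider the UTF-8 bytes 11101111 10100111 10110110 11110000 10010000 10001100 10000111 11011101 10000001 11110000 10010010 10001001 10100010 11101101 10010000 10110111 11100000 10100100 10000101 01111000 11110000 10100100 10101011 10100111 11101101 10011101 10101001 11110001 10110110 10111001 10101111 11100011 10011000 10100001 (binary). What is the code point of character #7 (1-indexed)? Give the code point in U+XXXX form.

Offset 0: leading byte 0xEF = 11101111 → 3-byte char #1 = EF A7 B6.
Offset 3: leading byte 0xF0 = 11110000 → 4-byte char #2 = F0 90 8C 87.
Offset 7: leading byte 0xDD = 11011101 → 2-byte char #3 = DD 81.
Offset 9: leading byte 0xF0 = 11110000 → 4-byte char #4 = F0 92 89 A2.
Offset 13: leading byte 0xED = 11101101 → 3-byte char #5 = ED 90 B7.
Offset 16: leading byte 0xE0 = 11100000 → 3-byte char #6 = E0 A4 85.
Offset 19: leading byte 0x78 = 01111000 → 1-byte char #7 = 78.
Leading byte 0x78 = 01111000 matches 0xxxxxxx → 1-byte sequence.
Byte 1: 0x78 = 01111000, payload 1111000 (7 bits).
Concatenate: 1111000 = 0x78 (7 bits → U+0078).

U+0078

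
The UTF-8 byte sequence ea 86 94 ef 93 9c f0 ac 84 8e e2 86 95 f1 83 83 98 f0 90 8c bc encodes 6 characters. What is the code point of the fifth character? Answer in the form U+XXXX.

U+430D8

Offset 0: leading byte 0xEA = 11101010 → 3-byte char #1 = EA 86 94.
Offset 3: leading byte 0xEF = 11101111 → 3-byte char #2 = EF 93 9C.
Offset 6: leading byte 0xF0 = 11110000 → 4-byte char #3 = F0 AC 84 8E.
Offset 10: leading byte 0xE2 = 11100010 → 3-byte char #4 = E2 86 95.
Offset 13: leading byte 0xF1 = 11110001 → 4-byte char #5 = F1 83 83 98.
Leading byte 0xF1 = 11110001 matches 11110xxx → 4-byte sequence.
Byte 1: 0xF1 = 11110001, payload 001 (3 bits).
Byte 2: 0x83 = 10000011 (10xxxxxx ✓), payload 000011.
Byte 3: 0x83 = 10000011 (10xxxxxx ✓), payload 000011.
Byte 4: 0x98 = 10011000 (10xxxxxx ✓), payload 011000.
Concatenate: 001000011000011011000 = 0x430D8 (21 bits → U+430D8).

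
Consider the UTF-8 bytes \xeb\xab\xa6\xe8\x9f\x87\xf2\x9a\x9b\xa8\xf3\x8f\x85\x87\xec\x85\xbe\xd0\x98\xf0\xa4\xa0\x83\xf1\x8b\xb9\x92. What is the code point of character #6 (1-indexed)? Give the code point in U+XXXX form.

Offset 0: leading byte 0xEB = 11101011 → 3-byte char #1 = EB AB A6.
Offset 3: leading byte 0xE8 = 11101000 → 3-byte char #2 = E8 9F 87.
Offset 6: leading byte 0xF2 = 11110010 → 4-byte char #3 = F2 9A 9B A8.
Offset 10: leading byte 0xF3 = 11110011 → 4-byte char #4 = F3 8F 85 87.
Offset 14: leading byte 0xEC = 11101100 → 3-byte char #5 = EC 85 BE.
Offset 17: leading byte 0xD0 = 11010000 → 2-byte char #6 = D0 98.
Leading byte 0xD0 = 11010000 matches 110xxxxx → 2-byte sequence.
Byte 1: 0xD0 = 11010000, payload 10000 (5 bits).
Byte 2: 0x98 = 10011000 (10xxxxxx ✓), payload 011000.
Concatenate: 10000011000 = 0x418 (11 bits → U+0418).

U+0418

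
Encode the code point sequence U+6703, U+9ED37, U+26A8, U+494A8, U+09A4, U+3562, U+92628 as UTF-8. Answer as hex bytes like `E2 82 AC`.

E6 9C 83 F2 9E B4 B7 E2 9A A8 F1 89 92 A8 E0 A6 A4 E3 95 A2 F2 92 98 A8

U+6703: 3-byte form → E6 9C 83.
U+9ED37: 4-byte form → F2 9E B4 B7.
U+26A8: 3-byte form → E2 9A A8.
U+494A8: 4-byte form → F1 89 92 A8.
U+09A4: 3-byte form → E0 A6 A4.
U+3562: 3-byte form → E3 95 A2.
U+92628: 4-byte form → F2 92 98 A8.
Concatenated (24 bytes): E6 9C 83 F2 9E B4 B7 E2 9A A8 F1 89 92 A8 E0 A6 A4 E3 95 A2 F2 92 98 A8.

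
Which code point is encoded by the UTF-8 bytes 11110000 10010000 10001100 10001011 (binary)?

Leading byte 0xF0 = 11110000 matches 11110xxx → 4-byte sequence.
Byte 1: 0xF0 = 11110000, payload 000 (3 bits).
Byte 2: 0x90 = 10010000 (10xxxxxx ✓), payload 010000.
Byte 3: 0x8C = 10001100 (10xxxxxx ✓), payload 001100.
Byte 4: 0x8B = 10001011 (10xxxxxx ✓), payload 001011.
Concatenate: 000010000001100001011 = 0x1030B (21 bits → U+1030B).

U+1030B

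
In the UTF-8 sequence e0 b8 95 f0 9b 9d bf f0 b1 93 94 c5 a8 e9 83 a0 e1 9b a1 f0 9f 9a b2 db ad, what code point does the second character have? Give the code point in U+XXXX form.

Offset 0: leading byte 0xE0 = 11100000 → 3-byte char #1 = E0 B8 95.
Offset 3: leading byte 0xF0 = 11110000 → 4-byte char #2 = F0 9B 9D BF.
Leading byte 0xF0 = 11110000 matches 11110xxx → 4-byte sequence.
Byte 1: 0xF0 = 11110000, payload 000 (3 bits).
Byte 2: 0x9B = 10011011 (10xxxxxx ✓), payload 011011.
Byte 3: 0x9D = 10011101 (10xxxxxx ✓), payload 011101.
Byte 4: 0xBF = 10111111 (10xxxxxx ✓), payload 111111.
Concatenate: 000011011011101111111 = 0x1B77F (21 bits → U+1B77F).

U+1B77F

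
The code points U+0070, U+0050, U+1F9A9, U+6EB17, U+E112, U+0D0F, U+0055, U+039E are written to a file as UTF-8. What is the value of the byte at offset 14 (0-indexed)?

U+0070 → 1-byte form 70 at offsets 0–0.
U+0050 → 1-byte form 50 at offsets 1–1.
U+1F9A9 → 4-byte form F0 9F A6 A9 at offsets 2–5.
U+6EB17 → 4-byte form F1 AE AC 97 at offsets 6–9.
U+E112 → 3-byte form EE 84 92 at offsets 10–12.
U+0D0F → 3-byte form E0 B4 8F at offsets 13–15.
Offset 14 falls in char 6's range; it's byte 2 of E0 B4 8F = 0xB4.

0xB4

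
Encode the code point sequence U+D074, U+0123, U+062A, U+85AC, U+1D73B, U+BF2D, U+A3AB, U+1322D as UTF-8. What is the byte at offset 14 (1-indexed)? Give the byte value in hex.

0xBB

1-indexed offset 14 is 0-indexed offset 13.
U+D074 → 3-byte form ED 81 B4 at offsets 0–2.
U+0123 → 2-byte form C4 A3 at offsets 3–4.
U+062A → 2-byte form D8 AA at offsets 5–6.
U+85AC → 3-byte form E8 96 AC at offsets 7–9.
U+1D73B → 4-byte form F0 9D 9C BB at offsets 10–13.
Offset 13 falls in char 5's range; it's byte 4 of F0 9D 9C BB = 0xBB.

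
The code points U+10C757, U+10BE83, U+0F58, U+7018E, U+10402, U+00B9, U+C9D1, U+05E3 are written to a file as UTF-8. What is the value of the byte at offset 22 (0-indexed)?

0xA7

U+10C757 → 4-byte form F4 8C 9D 97 at offsets 0–3.
U+10BE83 → 4-byte form F4 8B BA 83 at offsets 4–7.
U+0F58 → 3-byte form E0 BD 98 at offsets 8–10.
U+7018E → 4-byte form F1 B0 86 8E at offsets 11–14.
U+10402 → 4-byte form F0 90 90 82 at offsets 15–18.
U+00B9 → 2-byte form C2 B9 at offsets 19–20.
U+C9D1 → 3-byte form EC A7 91 at offsets 21–23.
Offset 22 falls in char 7's range; it's byte 2 of EC A7 91 = 0xA7.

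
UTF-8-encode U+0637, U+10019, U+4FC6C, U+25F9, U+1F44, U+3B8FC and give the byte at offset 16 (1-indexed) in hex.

1-indexed offset 16 is 0-indexed offset 15.
U+0637 → 2-byte form D8 B7 at offsets 0–1.
U+10019 → 4-byte form F0 90 80 99 at offsets 2–5.
U+4FC6C → 4-byte form F1 8F B1 AC at offsets 6–9.
U+25F9 → 3-byte form E2 97 B9 at offsets 10–12.
U+1F44 → 3-byte form E1 BD 84 at offsets 13–15.
Offset 15 falls in char 5's range; it's byte 3 of E1 BD 84 = 0x84.

0x84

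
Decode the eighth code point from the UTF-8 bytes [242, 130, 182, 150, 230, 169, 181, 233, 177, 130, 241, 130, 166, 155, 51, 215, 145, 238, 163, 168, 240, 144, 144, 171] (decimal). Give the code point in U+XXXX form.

U+1042B

Offset 0: leading byte 0xF2 = 11110010 → 4-byte char #1 = F2 82 B6 96.
Offset 4: leading byte 0xE6 = 11100110 → 3-byte char #2 = E6 A9 B5.
Offset 7: leading byte 0xE9 = 11101001 → 3-byte char #3 = E9 B1 82.
Offset 10: leading byte 0xF1 = 11110001 → 4-byte char #4 = F1 82 A6 9B.
Offset 14: leading byte 0x33 = 00110011 → 1-byte char #5 = 33.
Offset 15: leading byte 0xD7 = 11010111 → 2-byte char #6 = D7 91.
Offset 17: leading byte 0xEE = 11101110 → 3-byte char #7 = EE A3 A8.
Offset 20: leading byte 0xF0 = 11110000 → 4-byte char #8 = F0 90 90 AB.
Leading byte 0xF0 = 11110000 matches 11110xxx → 4-byte sequence.
Byte 1: 0xF0 = 11110000, payload 000 (3 bits).
Byte 2: 0x90 = 10010000 (10xxxxxx ✓), payload 010000.
Byte 3: 0x90 = 10010000 (10xxxxxx ✓), payload 010000.
Byte 4: 0xAB = 10101011 (10xxxxxx ✓), payload 101011.
Concatenate: 000010000010000101011 = 0x1042B (21 bits → U+1042B).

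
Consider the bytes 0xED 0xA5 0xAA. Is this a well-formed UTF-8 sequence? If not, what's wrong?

invalid (encodes a surrogate (U+D800–U+DFFF))

Structurally a 3-byte sequence; payload = 0xD96A.
But 0xD96A is in U+D800–U+DFFF, the surrogate range. Surrogates are not Unicode scalar values and are forbidden in UTF-8.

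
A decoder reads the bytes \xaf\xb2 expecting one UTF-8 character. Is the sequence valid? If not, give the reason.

invalid (continuation byte with no leading byte)

Byte 0xAF = 10101111 has the form 10xxxxxx — a continuation byte — but there is no preceding leading byte.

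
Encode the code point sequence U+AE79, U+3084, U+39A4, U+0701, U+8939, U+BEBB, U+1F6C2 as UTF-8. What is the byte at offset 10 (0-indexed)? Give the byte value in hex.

0x81

U+AE79 → 3-byte form EA B9 B9 at offsets 0–2.
U+3084 → 3-byte form E3 82 84 at offsets 3–5.
U+39A4 → 3-byte form E3 A6 A4 at offsets 6–8.
U+0701 → 2-byte form DC 81 at offsets 9–10.
Offset 10 falls in char 4's range; it's byte 2 of DC 81 = 0x81.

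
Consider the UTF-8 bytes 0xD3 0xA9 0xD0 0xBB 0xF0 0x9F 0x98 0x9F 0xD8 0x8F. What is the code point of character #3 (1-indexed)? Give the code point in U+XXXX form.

U+1F61F

Offset 0: leading byte 0xD3 = 11010011 → 2-byte char #1 = D3 A9.
Offset 2: leading byte 0xD0 = 11010000 → 2-byte char #2 = D0 BB.
Offset 4: leading byte 0xF0 = 11110000 → 4-byte char #3 = F0 9F 98 9F.
Leading byte 0xF0 = 11110000 matches 11110xxx → 4-byte sequence.
Byte 1: 0xF0 = 11110000, payload 000 (3 bits).
Byte 2: 0x9F = 10011111 (10xxxxxx ✓), payload 011111.
Byte 3: 0x98 = 10011000 (10xxxxxx ✓), payload 011000.
Byte 4: 0x9F = 10011111 (10xxxxxx ✓), payload 011111.
Concatenate: 000011111011000011111 = 0x1F61F (21 bits → U+1F61F).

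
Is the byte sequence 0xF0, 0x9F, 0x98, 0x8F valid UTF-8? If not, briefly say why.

Leading byte 0xF0 = 11110000 → 4-byte form.
Continuation bytes 0x9F=10011111, 0x98=10011000, 0x8F=10001111 all match 10xxxxxx.
Decoded value 0x1F60F is ≥ 0x10000 (shortest form) and not a surrogate.

valid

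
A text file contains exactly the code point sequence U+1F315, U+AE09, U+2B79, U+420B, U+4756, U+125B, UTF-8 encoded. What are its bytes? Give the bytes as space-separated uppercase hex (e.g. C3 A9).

F0 9F 8C 95 EA B8 89 E2 AD B9 E4 88 8B E4 9D 96 E1 89 9B

U+1F315: 4-byte form → F0 9F 8C 95.
U+AE09: 3-byte form → EA B8 89.
U+2B79: 3-byte form → E2 AD B9.
U+420B: 3-byte form → E4 88 8B.
U+4756: 3-byte form → E4 9D 96.
U+125B: 3-byte form → E1 89 9B.
Concatenated (19 bytes): F0 9F 8C 95 EA B8 89 E2 AD B9 E4 88 8B E4 9D 96 E1 89 9B.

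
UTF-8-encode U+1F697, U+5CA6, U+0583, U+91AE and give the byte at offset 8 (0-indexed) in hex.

0x83

U+1F697 → 4-byte form F0 9F 9A 97 at offsets 0–3.
U+5CA6 → 3-byte form E5 B2 A6 at offsets 4–6.
U+0583 → 2-byte form D6 83 at offsets 7–8.
Offset 8 falls in char 3's range; it's byte 2 of D6 83 = 0x83.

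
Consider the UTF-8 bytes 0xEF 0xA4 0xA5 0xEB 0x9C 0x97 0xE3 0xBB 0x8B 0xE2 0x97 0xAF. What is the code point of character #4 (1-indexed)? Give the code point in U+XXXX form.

U+25EF

Offset 0: leading byte 0xEF = 11101111 → 3-byte char #1 = EF A4 A5.
Offset 3: leading byte 0xEB = 11101011 → 3-byte char #2 = EB 9C 97.
Offset 6: leading byte 0xE3 = 11100011 → 3-byte char #3 = E3 BB 8B.
Offset 9: leading byte 0xE2 = 11100010 → 3-byte char #4 = E2 97 AF.
Leading byte 0xE2 = 11100010 matches 1110xxxx → 3-byte sequence.
Byte 1: 0xE2 = 11100010, payload 0010 (4 bits).
Byte 2: 0x97 = 10010111 (10xxxxxx ✓), payload 010111.
Byte 3: 0xAF = 10101111 (10xxxxxx ✓), payload 101111.
Concatenate: 0010010111101111 = 0x25EF (16 bits → U+25EF).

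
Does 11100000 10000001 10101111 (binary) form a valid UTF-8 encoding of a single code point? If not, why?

invalid (overlong encoding)

Leading byte 0xE0 = 11100000 → 3-byte form.
Continuation bytes all match 10xxxxxx. Payload decodes to 0x6F.
But 0x6F < 0x800, the minimum for a 3-byte sequence — this is an overlong encoding.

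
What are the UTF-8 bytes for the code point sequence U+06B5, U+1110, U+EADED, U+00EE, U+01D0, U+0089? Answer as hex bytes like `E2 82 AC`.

U+06B5: 2-byte form → DA B5.
U+1110: 3-byte form → E1 84 90.
U+EADED: 4-byte form → F3 AA B7 AD.
U+00EE: 2-byte form → C3 AE.
U+01D0: 2-byte form → C7 90.
U+0089: 2-byte form → C2 89.
Concatenated (15 bytes): DA B5 E1 84 90 F3 AA B7 AD C3 AE C7 90 C2 89.

DA B5 E1 84 90 F3 AA B7 AD C3 AE C7 90 C2 89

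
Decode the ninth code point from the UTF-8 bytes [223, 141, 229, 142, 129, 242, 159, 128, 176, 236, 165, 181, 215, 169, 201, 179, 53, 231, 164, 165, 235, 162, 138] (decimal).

Offset 0: leading byte 0xDF = 11011111 → 2-byte char #1 = DF 8D.
Offset 2: leading byte 0xE5 = 11100101 → 3-byte char #2 = E5 8E 81.
Offset 5: leading byte 0xF2 = 11110010 → 4-byte char #3 = F2 9F 80 B0.
Offset 9: leading byte 0xEC = 11101100 → 3-byte char #4 = EC A5 B5.
Offset 12: leading byte 0xD7 = 11010111 → 2-byte char #5 = D7 A9.
Offset 14: leading byte 0xC9 = 11001001 → 2-byte char #6 = C9 B3.
Offset 16: leading byte 0x35 = 00110101 → 1-byte char #7 = 35.
Offset 17: leading byte 0xE7 = 11100111 → 3-byte char #8 = E7 A4 A5.
Offset 20: leading byte 0xEB = 11101011 → 3-byte char #9 = EB A2 8A.
Leading byte 0xEB = 11101011 matches 1110xxxx → 3-byte sequence.
Byte 1: 0xEB = 11101011, payload 1011 (4 bits).
Byte 2: 0xA2 = 10100010 (10xxxxxx ✓), payload 100010.
Byte 3: 0x8A = 10001010 (10xxxxxx ✓), payload 001010.
Concatenate: 1011100010001010 = 0xB88A (16 bits → U+B88A).

U+B88A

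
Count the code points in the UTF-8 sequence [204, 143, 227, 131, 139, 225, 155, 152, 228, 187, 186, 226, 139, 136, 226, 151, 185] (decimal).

Byte at offset 0: 0xCC = 11001100 → 2-byte char (#1). Advance 2.
Byte at offset 2: 0xE3 = 11100011 → 3-byte char (#2). Advance 3.
Byte at offset 5: 0xE1 = 11100001 → 3-byte char (#3). Advance 3.
Byte at offset 8: 0xE4 = 11100100 → 3-byte char (#4). Advance 3.
Byte at offset 11: 0xE2 = 11100010 → 3-byte char (#5). Advance 3.
Byte at offset 14: 0xE2 = 11100010 → 3-byte char (#6). Advance 3.
Reached end at offset 17 after 6 code points.

6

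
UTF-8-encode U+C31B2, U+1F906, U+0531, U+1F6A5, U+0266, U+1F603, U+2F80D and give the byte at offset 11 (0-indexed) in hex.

U+C31B2 → 4-byte form F3 83 86 B2 at offsets 0–3.
U+1F906 → 4-byte form F0 9F A4 86 at offsets 4–7.
U+0531 → 2-byte form D4 B1 at offsets 8–9.
U+1F6A5 → 4-byte form F0 9F 9A A5 at offsets 10–13.
Offset 11 falls in char 4's range; it's byte 2 of F0 9F 9A A5 = 0x9F.

0x9F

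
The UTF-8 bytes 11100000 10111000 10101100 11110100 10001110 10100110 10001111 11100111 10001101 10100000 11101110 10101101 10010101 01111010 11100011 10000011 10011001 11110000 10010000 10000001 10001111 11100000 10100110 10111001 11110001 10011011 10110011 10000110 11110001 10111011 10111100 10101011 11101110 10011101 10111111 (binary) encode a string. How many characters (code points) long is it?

Byte at offset 0: 0xE0 = 11100000 → 3-byte char (#1). Advance 3.
Byte at offset 3: 0xF4 = 11110100 → 4-byte char (#2). Advance 4.
Byte at offset 7: 0xE7 = 11100111 → 3-byte char (#3). Advance 3.
Byte at offset 10: 0xEE = 11101110 → 3-byte char (#4). Advance 3.
Byte at offset 13: 0x7A = 01111010 → 1-byte char (#5). Advance 1.
Byte at offset 14: 0xE3 = 11100011 → 3-byte char (#6). Advance 3.
Byte at offset 17: 0xF0 = 11110000 → 4-byte char (#7). Advance 4.
Byte at offset 21: 0xE0 = 11100000 → 3-byte char (#8). Advance 3.
Byte at offset 24: 0xF1 = 11110001 → 4-byte char (#9). Advance 4.
Byte at offset 28: 0xF1 = 11110001 → 4-byte char (#10). Advance 4.
Byte at offset 32: 0xEE = 11101110 → 3-byte char (#11). Advance 3.
Reached end at offset 35 after 11 code points.

11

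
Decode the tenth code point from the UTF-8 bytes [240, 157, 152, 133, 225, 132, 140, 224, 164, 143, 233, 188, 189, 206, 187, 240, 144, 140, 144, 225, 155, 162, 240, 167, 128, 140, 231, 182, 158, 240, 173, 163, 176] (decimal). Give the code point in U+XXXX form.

Offset 0: leading byte 0xF0 = 11110000 → 4-byte char #1 = F0 9D 98 85.
Offset 4: leading byte 0xE1 = 11100001 → 3-byte char #2 = E1 84 8C.
Offset 7: leading byte 0xE0 = 11100000 → 3-byte char #3 = E0 A4 8F.
Offset 10: leading byte 0xE9 = 11101001 → 3-byte char #4 = E9 BC BD.
Offset 13: leading byte 0xCE = 11001110 → 2-byte char #5 = CE BB.
Offset 15: leading byte 0xF0 = 11110000 → 4-byte char #6 = F0 90 8C 90.
Offset 19: leading byte 0xE1 = 11100001 → 3-byte char #7 = E1 9B A2.
Offset 22: leading byte 0xF0 = 11110000 → 4-byte char #8 = F0 A7 80 8C.
Offset 26: leading byte 0xE7 = 11100111 → 3-byte char #9 = E7 B6 9E.
Offset 29: leading byte 0xF0 = 11110000 → 4-byte char #10 = F0 AD A3 B0.
Leading byte 0xF0 = 11110000 matches 11110xxx → 4-byte sequence.
Byte 1: 0xF0 = 11110000, payload 000 (3 bits).
Byte 2: 0xAD = 10101101 (10xxxxxx ✓), payload 101101.
Byte 3: 0xA3 = 10100011 (10xxxxxx ✓), payload 100011.
Byte 4: 0xB0 = 10110000 (10xxxxxx ✓), payload 110000.
Concatenate: 000101101100011110000 = 0x2D8F0 (21 bits → U+2D8F0).

U+2D8F0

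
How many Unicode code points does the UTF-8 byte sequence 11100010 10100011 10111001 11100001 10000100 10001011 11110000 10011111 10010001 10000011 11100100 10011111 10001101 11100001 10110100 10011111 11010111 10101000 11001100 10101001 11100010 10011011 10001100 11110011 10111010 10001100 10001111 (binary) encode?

Byte at offset 0: 0xE2 = 11100010 → 3-byte char (#1). Advance 3.
Byte at offset 3: 0xE1 = 11100001 → 3-byte char (#2). Advance 3.
Byte at offset 6: 0xF0 = 11110000 → 4-byte char (#3). Advance 4.
Byte at offset 10: 0xE4 = 11100100 → 3-byte char (#4). Advance 3.
Byte at offset 13: 0xE1 = 11100001 → 3-byte char (#5). Advance 3.
Byte at offset 16: 0xD7 = 11010111 → 2-byte char (#6). Advance 2.
Byte at offset 18: 0xCC = 11001100 → 2-byte char (#7). Advance 2.
Byte at offset 20: 0xE2 = 11100010 → 3-byte char (#8). Advance 3.
Byte at offset 23: 0xF3 = 11110011 → 4-byte char (#9). Advance 4.
Reached end at offset 27 after 9 code points.

9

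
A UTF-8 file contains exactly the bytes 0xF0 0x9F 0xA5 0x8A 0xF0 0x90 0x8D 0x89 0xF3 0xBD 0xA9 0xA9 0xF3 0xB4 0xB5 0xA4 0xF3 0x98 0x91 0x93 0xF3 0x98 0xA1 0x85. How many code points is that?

6

Byte at offset 0: 0xF0 = 11110000 → 4-byte char (#1). Advance 4.
Byte at offset 4: 0xF0 = 11110000 → 4-byte char (#2). Advance 4.
Byte at offset 8: 0xF3 = 11110011 → 4-byte char (#3). Advance 4.
Byte at offset 12: 0xF3 = 11110011 → 4-byte char (#4). Advance 4.
Byte at offset 16: 0xF3 = 11110011 → 4-byte char (#5). Advance 4.
Byte at offset 20: 0xF3 = 11110011 → 4-byte char (#6). Advance 4.
Reached end at offset 24 after 6 code points.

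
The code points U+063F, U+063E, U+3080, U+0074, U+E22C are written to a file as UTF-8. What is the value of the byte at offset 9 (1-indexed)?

0xEE

1-indexed offset 9 is 0-indexed offset 8.
U+063F → 2-byte form D8 BF at offsets 0–1.
U+063E → 2-byte form D8 BE at offsets 2–3.
U+3080 → 3-byte form E3 82 80 at offsets 4–6.
U+0074 → 1-byte form 74 at offsets 7–7.
U+E22C → 3-byte form EE 88 AC at offsets 8–10.
Offset 8 falls in char 5's range; it's byte 1 of EE 88 AC = 0xEE.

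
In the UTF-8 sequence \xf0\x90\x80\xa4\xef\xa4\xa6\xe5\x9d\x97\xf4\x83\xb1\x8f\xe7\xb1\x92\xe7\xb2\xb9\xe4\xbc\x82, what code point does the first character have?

U+10024

Offset 0: leading byte 0xF0 = 11110000 → 4-byte char #1 = F0 90 80 A4.
Leading byte 0xF0 = 11110000 matches 11110xxx → 4-byte sequence.
Byte 1: 0xF0 = 11110000, payload 000 (3 bits).
Byte 2: 0x90 = 10010000 (10xxxxxx ✓), payload 010000.
Byte 3: 0x80 = 10000000 (10xxxxxx ✓), payload 000000.
Byte 4: 0xA4 = 10100100 (10xxxxxx ✓), payload 100100.
Concatenate: 000010000000000100100 = 0x10024 (21 bits → U+10024).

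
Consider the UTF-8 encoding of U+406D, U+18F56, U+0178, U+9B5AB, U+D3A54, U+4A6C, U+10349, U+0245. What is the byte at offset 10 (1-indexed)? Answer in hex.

0xF2

1-indexed offset 10 is 0-indexed offset 9.
U+406D → 3-byte form E4 81 AD at offsets 0–2.
U+18F56 → 4-byte form F0 98 BD 96 at offsets 3–6.
U+0178 → 2-byte form C5 B8 at offsets 7–8.
U+9B5AB → 4-byte form F2 9B 96 AB at offsets 9–12.
Offset 9 falls in char 4's range; it's byte 1 of F2 9B 96 AB = 0xF2.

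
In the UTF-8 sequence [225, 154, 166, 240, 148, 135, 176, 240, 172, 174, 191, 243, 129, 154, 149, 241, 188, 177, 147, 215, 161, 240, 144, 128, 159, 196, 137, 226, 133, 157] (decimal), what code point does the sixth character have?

Offset 0: leading byte 0xE1 = 11100001 → 3-byte char #1 = E1 9A A6.
Offset 3: leading byte 0xF0 = 11110000 → 4-byte char #2 = F0 94 87 B0.
Offset 7: leading byte 0xF0 = 11110000 → 4-byte char #3 = F0 AC AE BF.
Offset 11: leading byte 0xF3 = 11110011 → 4-byte char #4 = F3 81 9A 95.
Offset 15: leading byte 0xF1 = 11110001 → 4-byte char #5 = F1 BC B1 93.
Offset 19: leading byte 0xD7 = 11010111 → 2-byte char #6 = D7 A1.
Leading byte 0xD7 = 11010111 matches 110xxxxx → 2-byte sequence.
Byte 1: 0xD7 = 11010111, payload 10111 (5 bits).
Byte 2: 0xA1 = 10100001 (10xxxxxx ✓), payload 100001.
Concatenate: 10111100001 = 0x5E1 (11 bits → U+05E1).

U+05E1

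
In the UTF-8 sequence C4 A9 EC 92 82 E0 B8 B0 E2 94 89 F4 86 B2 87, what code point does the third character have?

Offset 0: leading byte 0xC4 = 11000100 → 2-byte char #1 = C4 A9.
Offset 2: leading byte 0xEC = 11101100 → 3-byte char #2 = EC 92 82.
Offset 5: leading byte 0xE0 = 11100000 → 3-byte char #3 = E0 B8 B0.
Leading byte 0xE0 = 11100000 matches 1110xxxx → 3-byte sequence.
Byte 1: 0xE0 = 11100000, payload 0000 (4 bits).
Byte 2: 0xB8 = 10111000 (10xxxxxx ✓), payload 111000.
Byte 3: 0xB0 = 10110000 (10xxxxxx ✓), payload 110000.
Concatenate: 0000111000110000 = 0xE30 (16 bits → U+0E30).

U+0E30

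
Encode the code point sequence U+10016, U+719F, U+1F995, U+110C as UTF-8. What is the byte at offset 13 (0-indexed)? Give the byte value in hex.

U+10016 → 4-byte form F0 90 80 96 at offsets 0–3.
U+719F → 3-byte form E7 86 9F at offsets 4–6.
U+1F995 → 4-byte form F0 9F A6 95 at offsets 7–10.
U+110C → 3-byte form E1 84 8C at offsets 11–13.
Offset 13 falls in char 4's range; it's byte 3 of E1 84 8C = 0x8C.

0x8C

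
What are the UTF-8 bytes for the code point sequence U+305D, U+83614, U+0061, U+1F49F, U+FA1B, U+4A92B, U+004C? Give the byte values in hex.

U+305D: 3-byte form → E3 81 9D.
U+83614: 4-byte form → F2 83 98 94.
U+0061: 1-byte form → 61.
U+1F49F: 4-byte form → F0 9F 92 9F.
U+FA1B: 3-byte form → EF A8 9B.
U+4A92B: 4-byte form → F1 8A A4 AB.
U+004C: 1-byte form → 4C.
Concatenated (20 bytes): E3 81 9D F2 83 98 94 61 F0 9F 92 9F EF A8 9B F1 8A A4 AB 4C.

E3 81 9D F2 83 98 94 61 F0 9F 92 9F EF A8 9B F1 8A A4 AB 4C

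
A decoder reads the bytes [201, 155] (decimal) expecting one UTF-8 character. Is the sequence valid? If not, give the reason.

valid

Leading byte 0xC9 = 11001001 → 2-byte form.
Continuation bytes 0x9B=10011011 all match 10xxxxxx.
Decoded value 0x25B is ≥ 0x80 (shortest form) and not a surrogate.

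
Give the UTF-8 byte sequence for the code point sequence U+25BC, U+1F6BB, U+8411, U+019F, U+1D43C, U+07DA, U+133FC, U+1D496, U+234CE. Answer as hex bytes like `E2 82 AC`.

U+25BC: 3-byte form → E2 96 BC.
U+1F6BB: 4-byte form → F0 9F 9A BB.
U+8411: 3-byte form → E8 90 91.
U+019F: 2-byte form → C6 9F.
U+1D43C: 4-byte form → F0 9D 90 BC.
U+07DA: 2-byte form → DF 9A.
U+133FC: 4-byte form → F0 93 8F BC.
U+1D496: 4-byte form → F0 9D 92 96.
U+234CE: 4-byte form → F0 A3 93 8E.
Concatenated (30 bytes): E2 96 BC F0 9F 9A BB E8 90 91 C6 9F F0 9D 90 BC DF 9A F0 93 8F BC F0 9D 92 96 F0 A3 93 8E.

E2 96 BC F0 9F 9A BB E8 90 91 C6 9F F0 9D 90 BC DF 9A F0 93 8F BC F0 9D 92 96 F0 A3 93 8E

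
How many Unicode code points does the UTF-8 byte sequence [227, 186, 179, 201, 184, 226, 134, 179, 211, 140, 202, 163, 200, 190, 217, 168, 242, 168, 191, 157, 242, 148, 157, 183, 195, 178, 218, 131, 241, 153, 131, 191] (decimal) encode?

12

Byte at offset 0: 0xE3 = 11100011 → 3-byte char (#1). Advance 3.
Byte at offset 3: 0xC9 = 11001001 → 2-byte char (#2). Advance 2.
Byte at offset 5: 0xE2 = 11100010 → 3-byte char (#3). Advance 3.
Byte at offset 8: 0xD3 = 11010011 → 2-byte char (#4). Advance 2.
Byte at offset 10: 0xCA = 11001010 → 2-byte char (#5). Advance 2.
Byte at offset 12: 0xC8 = 11001000 → 2-byte char (#6). Advance 2.
Byte at offset 14: 0xD9 = 11011001 → 2-byte char (#7). Advance 2.
Byte at offset 16: 0xF2 = 11110010 → 4-byte char (#8). Advance 4.
Byte at offset 20: 0xF2 = 11110010 → 4-byte char (#9). Advance 4.
Byte at offset 24: 0xC3 = 11000011 → 2-byte char (#10). Advance 2.
Byte at offset 26: 0xDA = 11011010 → 2-byte char (#11). Advance 2.
Byte at offset 28: 0xF1 = 11110001 → 4-byte char (#12). Advance 4.
Reached end at offset 32 after 12 code points.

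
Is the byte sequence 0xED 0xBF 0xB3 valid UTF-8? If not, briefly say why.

Structurally a 3-byte sequence; payload = 0xDFF3.
But 0xDFF3 is in U+D800–U+DFFF, the surrogate range. Surrogates are not Unicode scalar values and are forbidden in UTF-8.

invalid (encodes a surrogate (U+D800–U+DFFF))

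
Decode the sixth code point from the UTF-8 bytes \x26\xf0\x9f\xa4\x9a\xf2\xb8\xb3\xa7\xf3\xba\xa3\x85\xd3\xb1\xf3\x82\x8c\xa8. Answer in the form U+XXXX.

Offset 0: leading byte 0x26 = 00100110 → 1-byte char #1 = 26.
Offset 1: leading byte 0xF0 = 11110000 → 4-byte char #2 = F0 9F A4 9A.
Offset 5: leading byte 0xF2 = 11110010 → 4-byte char #3 = F2 B8 B3 A7.
Offset 9: leading byte 0xF3 = 11110011 → 4-byte char #4 = F3 BA A3 85.
Offset 13: leading byte 0xD3 = 11010011 → 2-byte char #5 = D3 B1.
Offset 15: leading byte 0xF3 = 11110011 → 4-byte char #6 = F3 82 8C A8.
Leading byte 0xF3 = 11110011 matches 11110xxx → 4-byte sequence.
Byte 1: 0xF3 = 11110011, payload 011 (3 bits).
Byte 2: 0x82 = 10000010 (10xxxxxx ✓), payload 000010.
Byte 3: 0x8C = 10001100 (10xxxxxx ✓), payload 001100.
Byte 4: 0xA8 = 10101000 (10xxxxxx ✓), payload 101000.
Concatenate: 011000010001100101000 = 0xC2328 (21 bits → U+C2328).

U+C2328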